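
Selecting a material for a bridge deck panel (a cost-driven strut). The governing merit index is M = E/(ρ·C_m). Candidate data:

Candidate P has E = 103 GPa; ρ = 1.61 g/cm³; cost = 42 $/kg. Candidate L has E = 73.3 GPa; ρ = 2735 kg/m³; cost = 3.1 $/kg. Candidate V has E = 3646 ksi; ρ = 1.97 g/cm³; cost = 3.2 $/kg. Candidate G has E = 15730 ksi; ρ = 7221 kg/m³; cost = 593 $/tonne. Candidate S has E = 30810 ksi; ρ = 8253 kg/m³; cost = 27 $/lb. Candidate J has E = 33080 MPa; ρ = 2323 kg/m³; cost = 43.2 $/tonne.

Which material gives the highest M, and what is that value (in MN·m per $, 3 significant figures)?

Convert each candidate to consistent units, then evaluate M:
  candidate P: E = 103.0 GPa, ρ = 1610 kg/m³, cost = 42.00 $/kg
  candidate L: E = 73.30 GPa, ρ = 2735 kg/m³, cost = 3.100 $/kg
  candidate V: E = 25.14 GPa, ρ = 1970 kg/m³, cost = 3.200 $/kg
  candidate G: E = 108.5 GPa, ρ = 7221 kg/m³, cost = 0.5930 $/kg
  candidate S: E = 212.4 GPa, ρ = 8253 kg/m³, cost = 59.52 $/kg
  candidate J: E = 33.08 GPa, ρ = 2323 kg/m³, cost = 0.04320 $/kg
  candidate J: M = 330 MN·m per $
  candidate G: M = 25.3 MN·m per $
  candidate L: M = 8.65 MN·m per $
  candidate V: M = 3.99 MN·m per $
  candidate P: M = 1.52 MN·m per $
  candidate S: M = 0.432 MN·m per $
The maximum is for candidate J.

candidate J, M = 330 MN·m per $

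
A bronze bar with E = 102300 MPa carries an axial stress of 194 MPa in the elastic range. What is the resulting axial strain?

E = 102300 MPa = 102.3 GPa = 102300 MPa.
ε = σ/E = 194 / 102300 = 1.90×10⁻³.

1.90×10⁻³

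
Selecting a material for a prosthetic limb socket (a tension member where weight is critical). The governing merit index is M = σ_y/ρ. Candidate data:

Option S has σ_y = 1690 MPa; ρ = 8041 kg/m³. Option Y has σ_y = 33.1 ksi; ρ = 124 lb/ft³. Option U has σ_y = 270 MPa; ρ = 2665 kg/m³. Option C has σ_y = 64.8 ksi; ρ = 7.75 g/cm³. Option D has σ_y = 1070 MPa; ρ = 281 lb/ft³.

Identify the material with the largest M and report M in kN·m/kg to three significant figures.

Convert each candidate to consistent units, then evaluate M:
  option S: σ_y = 1690 MPa, ρ = 8041 kg/m³
  option Y: σ_y = 228.2 MPa, ρ = 1986 kg/m³
  option U: σ_y = 270.0 MPa, ρ = 2665 kg/m³
  option C: σ_y = 446.8 MPa, ρ = 7750 kg/m³
  option D: σ_y = 1070 MPa, ρ = 4501 kg/m³
  option D: M = 238 kN·m/kg
  option S: M = 210 kN·m/kg
  option Y: M = 115 kN·m/kg
  option U: M = 101 kN·m/kg
  option C: M = 57.6 kN·m/kg
Option D ranks first.

option D, M = 238 kN·m/kg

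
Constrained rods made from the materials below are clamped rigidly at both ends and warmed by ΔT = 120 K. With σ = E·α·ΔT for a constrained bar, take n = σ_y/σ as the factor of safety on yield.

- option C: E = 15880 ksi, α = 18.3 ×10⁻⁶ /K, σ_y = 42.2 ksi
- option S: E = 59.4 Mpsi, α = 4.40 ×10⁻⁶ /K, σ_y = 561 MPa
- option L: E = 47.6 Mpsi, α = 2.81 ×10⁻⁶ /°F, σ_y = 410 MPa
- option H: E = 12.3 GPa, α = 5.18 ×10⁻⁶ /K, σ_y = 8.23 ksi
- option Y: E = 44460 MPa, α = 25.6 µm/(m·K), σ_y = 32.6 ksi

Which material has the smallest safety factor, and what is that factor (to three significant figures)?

In consistent units (E in GPa, α in ×10⁻⁶/K, σ_y in MPa):
  option C: E = 109.5, α = 18.3, σ_y = 291.0 → σ = 240 MPa, n = 1.21
  option S: E = 409.5, α = 4.40, σ_y = 561.0 → σ = 216 MPa, n = 2.59
  option L: E = 328.2, α = 5.06, σ_y = 410.0 → σ = 199 MPa, n = 2.06
  option H: E = 12.30, α = 5.18, σ_y = 56.74 → σ = 7.65 MPa, n = 7.42
  option Y: E = 44.46, α = 25.6, σ_y = 224.8 → σ = 137 MPa, n = 1.65
Option C has the lowest safety factor, n = 1.21.

option C, n = 1.21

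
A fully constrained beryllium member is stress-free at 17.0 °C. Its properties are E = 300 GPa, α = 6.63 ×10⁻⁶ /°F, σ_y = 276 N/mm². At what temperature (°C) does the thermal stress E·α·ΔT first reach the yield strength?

94.1 °C

α = 6.63×10⁻⁶/°F × 9/5 = 11.9×10⁻⁶/K.
σ_y = 276 N/mm² = 276.0 MPa.
E·α·ΔT = 276.0 MPa ⇒ ΔT = 276.0 / (300.0×10³ × 11.9×10⁻⁶) = 77.09 K.
T = 17.0 + 77.09 = 94.09 °C.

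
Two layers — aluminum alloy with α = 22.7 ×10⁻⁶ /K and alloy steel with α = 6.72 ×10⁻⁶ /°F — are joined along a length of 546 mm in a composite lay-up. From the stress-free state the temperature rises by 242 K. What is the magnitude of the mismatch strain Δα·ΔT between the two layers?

2.57×10⁻³

alloy steel: α = 6.72×10⁻⁶/°F × 9/5 = 12.1×10⁻⁶/K.
Δα = |22.7 − 12.1|×10⁻⁶/K = 10.6×10⁻⁶/K.
Mismatch strain = Δα·ΔT = 10.6×10⁻⁶ × 242.0 = 2.57×10⁻³.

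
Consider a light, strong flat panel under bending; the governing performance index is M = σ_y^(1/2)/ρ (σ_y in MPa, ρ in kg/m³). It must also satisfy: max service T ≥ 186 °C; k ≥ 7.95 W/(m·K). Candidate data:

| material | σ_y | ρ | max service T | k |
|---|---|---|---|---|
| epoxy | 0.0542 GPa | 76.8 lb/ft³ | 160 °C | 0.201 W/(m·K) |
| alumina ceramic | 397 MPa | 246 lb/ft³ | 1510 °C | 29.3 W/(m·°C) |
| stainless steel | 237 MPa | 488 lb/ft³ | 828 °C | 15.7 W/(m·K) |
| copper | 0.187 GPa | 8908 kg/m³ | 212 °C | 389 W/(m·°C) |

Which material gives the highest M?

alumina ceramic

Screen on constraints: max service T ≥ 186 °C; k ≥ 7.95 W/(m·K). Survivors: alumina ceramic, stainless steel, copper.
Putting every candidate on a common basis:
  alumina ceramic: σ_y = 397.0 MPa, ρ = 3941 kg/m³
  stainless steel: σ_y = 237.0 MPa, ρ = 7817 kg/m³
  copper: σ_y = 187.0 MPa, ρ = 8908 kg/m³
  alumina ceramic: M = 5.06×10⁻³
  stainless steel: M = 1.97×10⁻³
  copper: M = 1.54×10⁻³
Highest index: alumina ceramic.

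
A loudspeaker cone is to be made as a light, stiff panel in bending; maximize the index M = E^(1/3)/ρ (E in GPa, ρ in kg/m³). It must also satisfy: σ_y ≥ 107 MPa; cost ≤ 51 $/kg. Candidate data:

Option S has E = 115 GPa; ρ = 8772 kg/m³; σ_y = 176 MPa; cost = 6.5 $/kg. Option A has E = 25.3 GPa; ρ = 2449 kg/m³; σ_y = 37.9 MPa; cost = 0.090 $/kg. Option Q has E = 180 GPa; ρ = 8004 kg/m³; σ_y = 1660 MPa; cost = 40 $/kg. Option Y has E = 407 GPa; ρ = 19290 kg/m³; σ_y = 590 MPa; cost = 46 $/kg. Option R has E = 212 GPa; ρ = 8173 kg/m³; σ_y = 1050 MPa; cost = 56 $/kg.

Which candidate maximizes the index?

option Q

Screen on constraints: σ_y ≥ 107 MPa; cost ≤ 51 $/kg. Survivors: option S, option Q, option Y.
Evaluate M for each candidate:
  option Q: M = 0.705×10⁻³
  option S: M = 0.554×10⁻³
  option Y: M = 0.384×10⁻³
Option Q ranks first.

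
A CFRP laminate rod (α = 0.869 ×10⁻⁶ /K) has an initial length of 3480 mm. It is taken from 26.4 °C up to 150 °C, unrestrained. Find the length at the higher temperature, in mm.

3480.4 mm

ΔT = 150 − 26.4 = 123.6 K.
ΔL = α·L₀·ΔT = 0.869×10⁻⁶ × 3480 mm × 123.6 K = 0.374 mm.
L = L₀ + ΔL = 3480 + 0.374 = 3480.4 mm.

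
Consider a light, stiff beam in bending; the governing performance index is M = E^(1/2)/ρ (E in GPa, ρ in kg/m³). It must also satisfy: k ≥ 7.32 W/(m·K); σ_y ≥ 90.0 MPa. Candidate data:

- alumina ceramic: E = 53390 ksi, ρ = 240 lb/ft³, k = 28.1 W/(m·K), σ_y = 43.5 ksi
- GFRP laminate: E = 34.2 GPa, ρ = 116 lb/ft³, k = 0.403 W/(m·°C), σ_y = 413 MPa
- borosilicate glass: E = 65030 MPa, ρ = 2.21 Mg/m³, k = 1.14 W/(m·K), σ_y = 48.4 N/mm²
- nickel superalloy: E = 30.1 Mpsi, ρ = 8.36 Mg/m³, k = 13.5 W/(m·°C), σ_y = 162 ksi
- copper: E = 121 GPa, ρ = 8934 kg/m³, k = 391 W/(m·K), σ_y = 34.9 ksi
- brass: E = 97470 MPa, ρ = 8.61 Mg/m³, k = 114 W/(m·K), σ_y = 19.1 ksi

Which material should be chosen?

alumina ceramic

Screen on constraints: k ≥ 7.32 W/(m·K); σ_y ≥ 90.0 MPa. Survivors: alumina ceramic, nickel superalloy, copper, brass.
Putting every candidate on a common basis:
  alumina ceramic: E = 368.1 GPa, ρ = 3844 kg/m³
  nickel superalloy: E = 207.5 GPa, ρ = 8360 kg/m³
  copper: E = 121.0 GPa, ρ = 8934 kg/m³
  brass: E = 97.47 GPa, ρ = 8610 kg/m³
  alumina ceramic: M = 4.99×10⁻³
  nickel superalloy: M = 1.72×10⁻³
  copper: M = 1.23×10⁻³
  brass: M = 1.15×10⁻³
The maximum is for alumina ceramic.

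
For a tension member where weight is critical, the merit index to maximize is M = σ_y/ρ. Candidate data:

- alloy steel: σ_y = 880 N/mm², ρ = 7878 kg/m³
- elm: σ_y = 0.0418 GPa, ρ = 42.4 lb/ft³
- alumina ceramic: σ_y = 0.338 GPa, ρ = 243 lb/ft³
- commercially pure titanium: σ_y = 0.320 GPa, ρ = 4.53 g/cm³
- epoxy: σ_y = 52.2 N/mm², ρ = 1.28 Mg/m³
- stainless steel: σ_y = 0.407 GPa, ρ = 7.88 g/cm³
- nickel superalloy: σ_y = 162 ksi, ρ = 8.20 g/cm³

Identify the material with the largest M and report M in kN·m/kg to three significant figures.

After converting to SI:
  alloy steel: σ_y = 880.0 MPa, ρ = 7878 kg/m³
  elm: σ_y = 41.80 MPa, ρ = 679.2 kg/m³
  alumina ceramic: σ_y = 338.0 MPa, ρ = 3892 kg/m³
  commercially pure titanium: σ_y = 320.0 MPa, ρ = 4530 kg/m³
  epoxy: σ_y = 52.20 MPa, ρ = 1280 kg/m³
  stainless steel: σ_y = 407.0 MPa, ρ = 7880 kg/m³
  nickel superalloy: σ_y = 1117 MPa, ρ = 8200 kg/m³
  nickel superalloy: M = 136 kN·m/kg
  alloy steel: M = 112 kN·m/kg
  alumina ceramic: M = 86.8 kN·m/kg
  commercially pure titanium: M = 70.6 kN·m/kg
  elm: M = 61.5 kN·m/kg
  stainless steel: M = 51.6 kN·m/kg
  epoxy: M = 40.8 kN·m/kg
Nickel superalloy has the largest M.

nickel superalloy, M = 136 kN·m/kg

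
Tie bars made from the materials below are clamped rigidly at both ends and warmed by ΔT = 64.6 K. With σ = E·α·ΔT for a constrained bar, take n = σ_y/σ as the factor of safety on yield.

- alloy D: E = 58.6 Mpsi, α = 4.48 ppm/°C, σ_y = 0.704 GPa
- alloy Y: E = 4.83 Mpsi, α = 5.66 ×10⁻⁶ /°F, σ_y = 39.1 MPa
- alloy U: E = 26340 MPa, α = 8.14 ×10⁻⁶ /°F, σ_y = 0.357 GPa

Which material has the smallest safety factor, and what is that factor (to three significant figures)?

alloy Y, n = 1.78

With everything in SI (GPa, ×10⁻⁶/K, MPa):
  alloy D: E = 404.0, α = 4.48, σ_y = 704.0 → σ = 117 MPa, n = 6.02
  alloy Y: E = 33.30, α = 10.2, σ_y = 39.10 → σ = 21.9 MPa, n = 1.78
  alloy U: E = 26.34, α = 14.7, σ_y = 357.0 → σ = 24.9 MPa, n = 14.3
The minimum is alloy Y at n = 1.78.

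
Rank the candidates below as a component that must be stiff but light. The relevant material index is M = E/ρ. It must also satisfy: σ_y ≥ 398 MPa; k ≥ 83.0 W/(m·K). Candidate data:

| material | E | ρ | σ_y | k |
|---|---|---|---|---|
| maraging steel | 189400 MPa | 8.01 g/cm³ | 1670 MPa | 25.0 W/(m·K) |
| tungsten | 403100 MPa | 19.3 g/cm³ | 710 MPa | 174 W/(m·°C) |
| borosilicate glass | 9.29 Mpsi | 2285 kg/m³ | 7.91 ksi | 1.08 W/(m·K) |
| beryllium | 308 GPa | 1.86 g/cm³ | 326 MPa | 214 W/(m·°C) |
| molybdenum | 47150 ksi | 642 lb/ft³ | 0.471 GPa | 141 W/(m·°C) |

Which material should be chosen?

molybdenum

Screen on constraints: σ_y ≥ 398 MPa; k ≥ 83.0 W/(m·K). Survivors: tungsten, molybdenum.
In SI units:
  tungsten: E = 403.1 GPa, ρ = 19300 kg/m³
  molybdenum: E = 325.1 GPa, ρ = 10280 kg/m³
  molybdenum: M = 31.6 MN·m/kg
  tungsten: M = 20.9 MN·m/kg
Highest index: molybdenum.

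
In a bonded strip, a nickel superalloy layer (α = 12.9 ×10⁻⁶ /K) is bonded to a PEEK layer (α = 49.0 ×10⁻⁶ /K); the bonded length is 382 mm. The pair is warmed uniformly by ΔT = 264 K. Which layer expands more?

α(nickel superalloy) = 12.9×10⁻⁶/K vs α(PEEK) = 49.0×10⁻⁶/K.
Higher α expands more for the same ΔT: PEEK.

PEEK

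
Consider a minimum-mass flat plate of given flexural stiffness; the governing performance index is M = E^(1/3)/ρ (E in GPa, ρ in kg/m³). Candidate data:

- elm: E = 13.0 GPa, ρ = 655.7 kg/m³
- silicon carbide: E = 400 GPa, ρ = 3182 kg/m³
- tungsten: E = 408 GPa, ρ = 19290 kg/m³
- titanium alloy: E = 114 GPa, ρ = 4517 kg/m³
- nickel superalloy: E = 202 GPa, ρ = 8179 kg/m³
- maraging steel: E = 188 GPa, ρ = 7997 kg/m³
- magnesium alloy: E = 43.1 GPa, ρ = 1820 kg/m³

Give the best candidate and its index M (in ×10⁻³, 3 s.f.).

Per-candidate index values:
  elm: M = 3.59×10⁻³
  silicon carbide: M = 2.32×10⁻³
  magnesium alloy: M = 1.93×10⁻³
  titanium alloy: M = 1.07×10⁻³
  nickel superalloy: M = 0.717×10⁻³
  maraging steel: M = 0.716×10⁻³
  tungsten: M = 0.384×10⁻³
Elm has the largest M.

elm, M = 3.59×10⁻³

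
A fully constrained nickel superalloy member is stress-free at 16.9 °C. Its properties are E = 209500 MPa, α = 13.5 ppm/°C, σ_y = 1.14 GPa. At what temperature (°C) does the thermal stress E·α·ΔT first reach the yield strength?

420 °C

E = 209500 MPa = 209.5 GPa.
σ_y = 1.14 GPa = 1140 MPa.
E·α·ΔT = 1140 MPa ⇒ ΔT = 1140 / (209.5×10³ × 13.5×10⁻⁶) = 403.1 K.
T = 16.9 + 403.1 = 420.0 °C.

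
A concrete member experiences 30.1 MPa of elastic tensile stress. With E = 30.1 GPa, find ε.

1.00×10⁻³

ε = σ/E = 30.1 / 30100 = 1.00×10⁻³.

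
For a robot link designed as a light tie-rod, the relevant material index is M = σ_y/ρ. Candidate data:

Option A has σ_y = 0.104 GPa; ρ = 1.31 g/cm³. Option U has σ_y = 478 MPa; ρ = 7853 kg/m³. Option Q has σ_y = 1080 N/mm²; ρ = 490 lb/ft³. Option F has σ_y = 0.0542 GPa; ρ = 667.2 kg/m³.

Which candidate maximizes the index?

Putting every candidate on a common basis:
  option A: σ_y = 104.0 MPa, ρ = 1310 kg/m³
  option U: σ_y = 478.0 MPa, ρ = 7853 kg/m³
  option Q: σ_y = 1080 MPa, ρ = 7849 kg/m³
  option F: σ_y = 54.20 MPa, ρ = 667.2 kg/m³
  option Q: M = 138 kN·m/kg
  option F: M = 81.2 kN·m/kg
  option A: M = 79.4 kN·m/kg
  option U: M = 60.9 kN·m/kg
Highest index: option Q.

option Q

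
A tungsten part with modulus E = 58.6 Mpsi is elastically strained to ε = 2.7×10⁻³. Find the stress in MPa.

1090 MPa

E = 58.6 Mpsi = 404.0 GPa.
σ = E·ε = 404000 MPa × 2.7×10⁻³ = 1090 MPa.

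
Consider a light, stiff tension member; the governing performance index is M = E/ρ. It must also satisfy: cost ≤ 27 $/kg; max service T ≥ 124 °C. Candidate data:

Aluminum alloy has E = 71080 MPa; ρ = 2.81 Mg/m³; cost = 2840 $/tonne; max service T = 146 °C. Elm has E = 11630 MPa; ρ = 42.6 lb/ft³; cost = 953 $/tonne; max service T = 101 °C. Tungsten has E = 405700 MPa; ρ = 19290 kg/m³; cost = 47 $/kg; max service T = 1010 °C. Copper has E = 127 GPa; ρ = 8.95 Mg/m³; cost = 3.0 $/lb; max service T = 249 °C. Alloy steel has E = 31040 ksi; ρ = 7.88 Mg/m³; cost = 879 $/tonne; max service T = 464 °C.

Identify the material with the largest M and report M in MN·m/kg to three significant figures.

Screen on constraints: cost ≤ 27 $/kg; max service T ≥ 124 °C. Survivors: aluminum alloy, copper, alloy steel.
In SI units:
  aluminum alloy: E = 71.08 GPa, ρ = 2810 kg/m³
  copper: E = 127.0 GPa, ρ = 8950 kg/m³
  alloy steel: E = 214.0 GPa, ρ = 7880 kg/m³
  alloy steel: M = 27.2 MN·m/kg
  aluminum alloy: M = 25.3 MN·m/kg
  copper: M = 14.2 MN·m/kg
The maximum is for alloy steel.

alloy steel, M = 27.2 MN·m/kg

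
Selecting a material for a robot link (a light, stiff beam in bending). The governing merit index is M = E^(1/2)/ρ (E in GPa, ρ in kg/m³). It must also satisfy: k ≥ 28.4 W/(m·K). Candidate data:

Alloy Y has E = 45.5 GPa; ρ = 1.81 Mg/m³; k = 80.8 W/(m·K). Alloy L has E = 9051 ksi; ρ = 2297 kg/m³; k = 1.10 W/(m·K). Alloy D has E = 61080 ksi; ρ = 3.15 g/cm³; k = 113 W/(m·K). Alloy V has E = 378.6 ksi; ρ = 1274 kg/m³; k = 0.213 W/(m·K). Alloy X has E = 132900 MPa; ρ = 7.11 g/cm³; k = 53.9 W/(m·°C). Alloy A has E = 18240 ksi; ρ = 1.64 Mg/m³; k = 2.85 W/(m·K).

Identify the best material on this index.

Screen on constraints: k ≥ 28.4 W/(m·K). Survivors: alloy Y, alloy D, alloy X.
Convert each candidate to consistent units, then evaluate M:
  alloy Y: E = 45.50 GPa, ρ = 1810 kg/m³
  alloy D: E = 421.1 GPa, ρ = 3150 kg/m³
  alloy X: E = 132.9 GPa, ρ = 7110 kg/m³
  alloy D: M = 6.51×10⁻³
  alloy Y: M = 3.73×10⁻³
  alloy X: M = 1.62×10⁻³
Alloy D has the largest M.

alloy D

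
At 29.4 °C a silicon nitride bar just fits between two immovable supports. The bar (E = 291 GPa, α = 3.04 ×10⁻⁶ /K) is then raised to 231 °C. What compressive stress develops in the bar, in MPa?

ΔT = 201.6 K. Constrained thermal stress σ = E·α·ΔT = 291.0×10³ MPa × 3.04×10⁻⁶ × 201.6 = 178 MPa (compressive).

178 MPa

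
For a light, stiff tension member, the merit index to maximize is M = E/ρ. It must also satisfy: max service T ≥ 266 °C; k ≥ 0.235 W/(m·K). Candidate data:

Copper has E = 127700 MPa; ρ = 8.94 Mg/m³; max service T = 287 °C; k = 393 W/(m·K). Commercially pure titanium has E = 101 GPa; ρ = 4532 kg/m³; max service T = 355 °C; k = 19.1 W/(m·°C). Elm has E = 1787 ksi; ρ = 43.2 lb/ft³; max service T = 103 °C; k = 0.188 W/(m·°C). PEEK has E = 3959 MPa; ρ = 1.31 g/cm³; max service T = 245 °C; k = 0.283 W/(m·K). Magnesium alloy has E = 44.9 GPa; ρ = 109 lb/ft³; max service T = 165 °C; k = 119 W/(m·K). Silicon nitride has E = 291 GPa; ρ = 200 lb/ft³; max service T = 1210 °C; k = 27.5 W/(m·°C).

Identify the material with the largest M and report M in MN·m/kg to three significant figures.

silicon nitride, M = 90.8 MN·m/kg

Screen on constraints: max service T ≥ 266 °C; k ≥ 0.235 W/(m·K). Survivors: copper, commercially pure titanium, silicon nitride.
After converting to SI:
  copper: E = 127.7 GPa, ρ = 8940 kg/m³
  commercially pure titanium: E = 101.0 GPa, ρ = 4532 kg/m³
  silicon nitride: E = 291.0 GPa, ρ = 3204 kg/m³
  silicon nitride: M = 90.8 MN·m/kg
  commercially pure titanium: M = 22.3 MN·m/kg
  copper: M = 14.3 MN·m/kg
The maximum is for silicon nitride.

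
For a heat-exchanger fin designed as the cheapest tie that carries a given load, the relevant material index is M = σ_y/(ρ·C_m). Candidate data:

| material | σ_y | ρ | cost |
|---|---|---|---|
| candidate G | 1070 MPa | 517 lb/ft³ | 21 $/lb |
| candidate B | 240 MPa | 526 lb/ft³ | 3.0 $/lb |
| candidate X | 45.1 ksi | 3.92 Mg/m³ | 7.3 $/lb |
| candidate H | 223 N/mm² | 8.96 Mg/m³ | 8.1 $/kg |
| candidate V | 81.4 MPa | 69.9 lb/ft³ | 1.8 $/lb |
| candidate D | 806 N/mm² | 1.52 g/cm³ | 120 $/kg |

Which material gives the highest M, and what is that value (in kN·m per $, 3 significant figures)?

Normalizing units and computing the index:
  candidate G: σ_y = 1070 MPa, ρ = 8282 kg/m³, cost = 46.30 $/kg
  candidate B: σ_y = 240.0 MPa, ρ = 8426 kg/m³, cost = 6.614 $/kg
  candidate X: σ_y = 311.0 MPa, ρ = 3920 kg/m³, cost = 16.09 $/kg
  candidate H: σ_y = 223.0 MPa, ρ = 8960 kg/m³, cost = 8.100 $/kg
  candidate V: σ_y = 81.40 MPa, ρ = 1120 kg/m³, cost = 3.968 $/kg
  candidate D: σ_y = 806.0 MPa, ρ = 1520 kg/m³, cost = 120.0 $/kg
  candidate V: M = 18.3 kN·m per $
  candidate X: M = 4.93 kN·m per $
  candidate D: M = 4.42 kN·m per $
  candidate B: M = 4.31 kN·m per $
  candidate H: M = 3.07 kN·m per $
  candidate G: M = 2.79 kN·m per $
Candidate V ranks first.

candidate V, M = 18.3 kN·m per $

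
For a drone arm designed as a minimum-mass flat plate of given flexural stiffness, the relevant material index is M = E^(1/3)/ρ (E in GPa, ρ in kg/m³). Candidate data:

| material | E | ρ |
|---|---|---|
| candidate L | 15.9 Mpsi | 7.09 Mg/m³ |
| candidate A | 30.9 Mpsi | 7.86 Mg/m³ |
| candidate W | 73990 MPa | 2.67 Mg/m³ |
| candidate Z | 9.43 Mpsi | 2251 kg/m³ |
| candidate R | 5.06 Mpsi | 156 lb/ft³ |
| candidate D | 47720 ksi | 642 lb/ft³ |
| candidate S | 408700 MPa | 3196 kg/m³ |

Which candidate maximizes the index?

After converting to SI:
  candidate L: E = 109.6 GPa, ρ = 7090 kg/m³
  candidate A: E = 213.0 GPa, ρ = 7860 kg/m³
  candidate W: E = 73.99 GPa, ρ = 2670 kg/m³
  candidate Z: E = 65.02 GPa, ρ = 2251 kg/m³
  candidate R: E = 34.89 GPa, ρ = 2499 kg/m³
  candidate D: E = 329.0 GPa, ρ = 10280 kg/m³
  candidate S: E = 408.7 GPa, ρ = 3196 kg/m³
  candidate S: M = 2.32×10⁻³
  candidate Z: M = 1.79×10⁻³
  candidate W: M = 1.57×10⁻³
  candidate R: M = 1.31×10⁻³
  candidate A: M = 0.760×10⁻³
  candidate L: M = 0.675×10⁻³
  candidate D: M = 0.671×10⁻³
Highest index: candidate S.

candidate S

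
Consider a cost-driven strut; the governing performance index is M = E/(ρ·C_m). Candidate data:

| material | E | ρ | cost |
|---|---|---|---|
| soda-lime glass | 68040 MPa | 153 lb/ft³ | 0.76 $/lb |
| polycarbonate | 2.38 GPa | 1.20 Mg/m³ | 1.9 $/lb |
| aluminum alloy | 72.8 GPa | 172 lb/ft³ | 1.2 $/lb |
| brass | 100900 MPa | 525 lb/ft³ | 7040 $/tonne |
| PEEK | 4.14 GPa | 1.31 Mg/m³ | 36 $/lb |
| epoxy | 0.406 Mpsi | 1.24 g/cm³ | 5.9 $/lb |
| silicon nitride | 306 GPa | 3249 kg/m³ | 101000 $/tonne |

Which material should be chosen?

Normalizing units and computing the index:
  soda-lime glass: E = 68.04 GPa, ρ = 2451 kg/m³, cost = 1.675 $/kg
  polycarbonate: E = 2.380 GPa, ρ = 1200 kg/m³, cost = 4.189 $/kg
  aluminum alloy: E = 72.80 GPa, ρ = 2755 kg/m³, cost = 2.646 $/kg
  brass: E = 100.9 GPa, ρ = 8410 kg/m³, cost = 7.040 $/kg
  PEEK: E = 4.140 GPa, ρ = 1310 kg/m³, cost = 79.37 $/kg
  epoxy: E = 2.799 GPa, ρ = 1240 kg/m³, cost = 13.01 $/kg
  silicon nitride: E = 306.0 GPa, ρ = 3249 kg/m³, cost = 101.0 $/kg
  soda-lime glass: M = 16.6 MN·m per $
  aluminum alloy: M = 9.99 MN·m per $
  brass: M = 1.70 MN·m per $
  silicon nitride: M = 0.933 MN·m per $
  polycarbonate: M = 0.473 MN·m per $
  epoxy: M = 0.174 MN·m per $
  PEEK: M = 0.0398 MN·m per $
Soda-lime glass has the largest M.

soda-lime glass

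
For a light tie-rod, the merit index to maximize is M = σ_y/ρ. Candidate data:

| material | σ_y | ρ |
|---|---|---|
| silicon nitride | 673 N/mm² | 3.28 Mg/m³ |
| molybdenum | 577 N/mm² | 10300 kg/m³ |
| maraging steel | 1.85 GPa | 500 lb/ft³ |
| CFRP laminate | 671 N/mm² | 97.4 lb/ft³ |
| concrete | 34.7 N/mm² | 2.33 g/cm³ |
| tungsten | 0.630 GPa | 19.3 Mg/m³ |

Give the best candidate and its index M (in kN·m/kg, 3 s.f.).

Putting every candidate on a common basis:
  silicon nitride: σ_y = 673.0 MPa, ρ = 3280 kg/m³
  molybdenum: σ_y = 577.0 MPa, ρ = 10300 kg/m³
  maraging steel: σ_y = 1850 MPa, ρ = 8009 kg/m³
  CFRP laminate: σ_y = 671.0 MPa, ρ = 1560 kg/m³
  concrete: σ_y = 34.70 MPa, ρ = 2330 kg/m³
  tungsten: σ_y = 630.0 MPa, ρ = 19300 kg/m³
  CFRP laminate: M = 430 kN·m/kg
  maraging steel: M = 231 kN·m/kg
  silicon nitride: M = 205 kN·m/kg
  molybdenum: M = 56.0 kN·m/kg
  tungsten: M = 32.6 kN·m/kg
  concrete: M = 14.9 kN·m/kg
CFRP laminate has the largest M.

CFRP laminate, M = 430 kN·m/kg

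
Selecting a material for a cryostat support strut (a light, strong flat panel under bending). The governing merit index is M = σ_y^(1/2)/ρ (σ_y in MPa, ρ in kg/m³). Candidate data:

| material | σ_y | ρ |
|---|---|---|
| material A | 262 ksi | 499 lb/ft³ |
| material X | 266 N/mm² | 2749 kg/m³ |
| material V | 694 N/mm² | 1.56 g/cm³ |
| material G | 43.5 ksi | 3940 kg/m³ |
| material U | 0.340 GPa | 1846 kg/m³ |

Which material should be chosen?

material V

After converting to SI:
  material A: σ_y = 1806 MPa, ρ = 7993 kg/m³
  material X: σ_y = 266.0 MPa, ρ = 2749 kg/m³
  material V: σ_y = 694.0 MPa, ρ = 1560 kg/m³
  material G: σ_y = 299.9 MPa, ρ = 3940 kg/m³
  material U: σ_y = 340.0 MPa, ρ = 1846 kg/m³
  material V: M = 16.9×10⁻³
  material U: M = 9.99×10⁻³
  material X: M = 5.93×10⁻³
  material A: M = 5.32×10⁻³
  material G: M = 4.40×10⁻³
Material V ranks first.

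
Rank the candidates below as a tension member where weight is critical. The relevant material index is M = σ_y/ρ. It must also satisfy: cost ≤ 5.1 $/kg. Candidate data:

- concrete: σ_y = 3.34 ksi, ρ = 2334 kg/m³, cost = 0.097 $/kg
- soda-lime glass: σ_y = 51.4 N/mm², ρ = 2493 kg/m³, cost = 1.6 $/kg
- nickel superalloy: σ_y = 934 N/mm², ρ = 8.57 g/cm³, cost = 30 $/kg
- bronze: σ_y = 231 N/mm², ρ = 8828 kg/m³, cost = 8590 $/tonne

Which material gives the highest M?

soda-lime glass

Screen on constraints: cost ≤ 5.1 $/kg. Survivors: concrete, soda-lime glass.
Normalizing units and computing the index:
  concrete: σ_y = 23.03 MPa, ρ = 2334 kg/m³
  soda-lime glass: σ_y = 51.40 MPa, ρ = 2493 kg/m³
  soda-lime glass: M = 20.6 kN·m/kg
  concrete: M = 9.87 kN·m/kg
Highest index: soda-lime glass.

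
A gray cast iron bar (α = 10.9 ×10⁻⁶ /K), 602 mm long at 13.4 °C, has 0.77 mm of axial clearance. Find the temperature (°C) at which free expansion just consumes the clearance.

131 °C

α·L₀·ΔT = 0.77 mm ⇒ ΔT = 0.77 / (10.9×10⁻⁶ × 602.0) = 117.3 K.
T = 13.4 + 117.3 = 130.7 °C.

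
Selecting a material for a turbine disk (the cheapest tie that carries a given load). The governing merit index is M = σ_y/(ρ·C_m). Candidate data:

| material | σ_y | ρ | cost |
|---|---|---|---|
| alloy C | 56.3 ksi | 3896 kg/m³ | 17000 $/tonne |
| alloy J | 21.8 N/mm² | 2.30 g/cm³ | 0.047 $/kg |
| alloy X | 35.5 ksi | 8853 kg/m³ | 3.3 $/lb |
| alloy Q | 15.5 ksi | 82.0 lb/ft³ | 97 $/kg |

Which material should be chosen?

In SI units:
  alloy C: σ_y = 388.2 MPa, ρ = 3896 kg/m³, cost = 17.00 $/kg
  alloy J: σ_y = 21.80 MPa, ρ = 2300 kg/m³, cost = 0.04700 $/kg
  alloy X: σ_y = 244.8 MPa, ρ = 8853 kg/m³, cost = 7.275 $/kg
  alloy Q: σ_y = 106.9 MPa, ρ = 1314 kg/m³, cost = 97.00 $/kg
  alloy J: M = 202 kN·m per $
  alloy C: M = 5.86 kN·m per $
  alloy X: M = 3.80 kN·m per $
  alloy Q: M = 0.839 kN·m per $
Highest index: alloy J.

alloy J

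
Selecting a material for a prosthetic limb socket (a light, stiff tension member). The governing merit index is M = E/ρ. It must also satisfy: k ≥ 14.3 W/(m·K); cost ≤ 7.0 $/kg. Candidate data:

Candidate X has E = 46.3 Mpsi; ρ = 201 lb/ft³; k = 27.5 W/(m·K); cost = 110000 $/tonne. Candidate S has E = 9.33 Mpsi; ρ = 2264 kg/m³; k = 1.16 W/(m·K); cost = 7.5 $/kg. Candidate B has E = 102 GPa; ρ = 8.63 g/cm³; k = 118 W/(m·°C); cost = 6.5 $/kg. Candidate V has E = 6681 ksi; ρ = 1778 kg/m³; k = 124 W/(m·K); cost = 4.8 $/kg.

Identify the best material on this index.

candidate V

Screen on constraints: k ≥ 14.3 W/(m·K); cost ≤ 7.0 $/kg. Survivors: candidate B, candidate V.
In SI units:
  candidate B: E = 102.0 GPa, ρ = 8630 kg/m³
  candidate V: E = 46.06 GPa, ρ = 1778 kg/m³
  candidate V: M = 25.9 MN·m/kg
  candidate B: M = 11.8 MN·m/kg
The maximum is for candidate V.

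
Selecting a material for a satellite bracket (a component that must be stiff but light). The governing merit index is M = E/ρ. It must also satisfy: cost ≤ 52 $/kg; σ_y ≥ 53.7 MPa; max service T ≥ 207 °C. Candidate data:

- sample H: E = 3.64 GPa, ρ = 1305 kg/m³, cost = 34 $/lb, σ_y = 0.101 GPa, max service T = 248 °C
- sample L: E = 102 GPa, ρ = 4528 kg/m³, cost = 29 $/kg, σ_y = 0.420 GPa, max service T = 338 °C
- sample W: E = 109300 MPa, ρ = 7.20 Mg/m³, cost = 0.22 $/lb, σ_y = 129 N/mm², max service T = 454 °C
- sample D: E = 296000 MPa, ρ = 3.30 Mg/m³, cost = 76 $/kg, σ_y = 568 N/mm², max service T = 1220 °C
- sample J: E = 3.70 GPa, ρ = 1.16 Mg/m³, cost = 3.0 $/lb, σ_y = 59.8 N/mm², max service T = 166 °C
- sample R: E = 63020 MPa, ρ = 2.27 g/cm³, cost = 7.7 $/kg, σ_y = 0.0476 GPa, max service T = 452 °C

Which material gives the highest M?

Screen on constraints: cost ≤ 52 $/kg; σ_y ≥ 53.7 MPa; max service T ≥ 207 °C. Survivors: sample L, sample W.
After converting to SI:
  sample L: E = 102.0 GPa, ρ = 4528 kg/m³
  sample W: E = 109.3 GPa, ρ = 7200 kg/m³
  sample L: M = 22.5 MN·m/kg
  sample W: M = 15.2 MN·m/kg
Sample L has the largest M.

sample L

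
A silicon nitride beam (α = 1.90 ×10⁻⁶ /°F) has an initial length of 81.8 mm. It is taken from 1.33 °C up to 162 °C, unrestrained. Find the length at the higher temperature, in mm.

Convert α: 1.90×10⁻⁶/°F × (9/5) = 3.42×10⁻⁶/K.
ΔT = 162 − 1.33 = 160.7 K.
ΔL = α·L₀·ΔT = 3.42×10⁻⁶ × 81.8 mm × 160.7 K = 0.0449 mm.
L = L₀ + ΔL = 81.8 + 0.0449 = 81.845 mm.

81.845 mm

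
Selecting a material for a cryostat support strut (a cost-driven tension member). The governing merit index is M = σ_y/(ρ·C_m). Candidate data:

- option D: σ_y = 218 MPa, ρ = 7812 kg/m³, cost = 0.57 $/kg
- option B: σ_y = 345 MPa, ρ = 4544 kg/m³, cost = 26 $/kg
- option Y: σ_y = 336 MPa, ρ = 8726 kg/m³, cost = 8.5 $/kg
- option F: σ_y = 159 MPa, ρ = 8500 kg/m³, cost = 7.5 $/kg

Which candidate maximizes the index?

Evaluate M for each candidate:
  option D: M = 49.0 kN·m per $
  option Y: M = 4.53 kN·m per $
  option B: M = 2.92 kN·m per $
  option F: M = 2.49 kN·m per $
Highest index: option D.

option D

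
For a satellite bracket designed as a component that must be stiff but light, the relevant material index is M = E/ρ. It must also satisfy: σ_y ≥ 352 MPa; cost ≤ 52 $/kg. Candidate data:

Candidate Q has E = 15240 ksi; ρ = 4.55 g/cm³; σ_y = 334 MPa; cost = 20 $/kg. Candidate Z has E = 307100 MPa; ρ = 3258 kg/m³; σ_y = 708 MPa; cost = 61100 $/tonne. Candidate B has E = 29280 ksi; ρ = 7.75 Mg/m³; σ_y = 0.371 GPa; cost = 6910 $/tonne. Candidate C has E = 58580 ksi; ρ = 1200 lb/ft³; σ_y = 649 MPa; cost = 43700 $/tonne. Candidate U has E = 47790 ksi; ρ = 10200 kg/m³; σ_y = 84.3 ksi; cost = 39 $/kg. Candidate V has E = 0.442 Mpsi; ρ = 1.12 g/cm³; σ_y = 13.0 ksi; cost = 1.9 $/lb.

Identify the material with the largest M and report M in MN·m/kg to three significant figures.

Screen on constraints: σ_y ≥ 352 MPa; cost ≤ 52 $/kg. Survivors: candidate B, candidate C, candidate U.
Convert each candidate to consistent units, then evaluate M:
  candidate B: E = 201.9 GPa, ρ = 7750 kg/m³
  candidate C: E = 403.9 GPa, ρ = 19220 kg/m³
  candidate U: E = 329.5 GPa, ρ = 10200 kg/m³
  candidate U: M = 32.3 MN·m/kg
  candidate B: M = 26.0 MN·m/kg
  candidate C: M = 21.0 MN·m/kg
The maximum is for candidate U.

candidate U, M = 32.3 MN·m/kg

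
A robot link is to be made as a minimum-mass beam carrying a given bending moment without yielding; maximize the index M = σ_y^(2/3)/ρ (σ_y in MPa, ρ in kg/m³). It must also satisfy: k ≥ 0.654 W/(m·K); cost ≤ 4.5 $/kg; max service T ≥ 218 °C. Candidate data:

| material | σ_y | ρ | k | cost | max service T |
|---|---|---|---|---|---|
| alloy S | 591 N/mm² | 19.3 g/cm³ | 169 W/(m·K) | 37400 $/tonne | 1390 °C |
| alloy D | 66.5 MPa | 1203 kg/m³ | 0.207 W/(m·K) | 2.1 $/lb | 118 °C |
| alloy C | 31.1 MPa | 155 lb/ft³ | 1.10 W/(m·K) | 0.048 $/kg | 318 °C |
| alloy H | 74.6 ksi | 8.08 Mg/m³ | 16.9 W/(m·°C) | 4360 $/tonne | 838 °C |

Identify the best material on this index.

Screen on constraints: k ≥ 0.654 W/(m·K); cost ≤ 4.5 $/kg; max service T ≥ 218 °C. Survivors: alloy C, alloy H.
Convert each candidate to consistent units, then evaluate M:
  alloy C: σ_y = 31.10 MPa, ρ = 2483 kg/m³
  alloy H: σ_y = 514.3 MPa, ρ = 8080 kg/m³
  alloy H: M = 7.95×10⁻³
  alloy C: M = 3.98×10⁻³
Alloy H has the largest M.

alloy H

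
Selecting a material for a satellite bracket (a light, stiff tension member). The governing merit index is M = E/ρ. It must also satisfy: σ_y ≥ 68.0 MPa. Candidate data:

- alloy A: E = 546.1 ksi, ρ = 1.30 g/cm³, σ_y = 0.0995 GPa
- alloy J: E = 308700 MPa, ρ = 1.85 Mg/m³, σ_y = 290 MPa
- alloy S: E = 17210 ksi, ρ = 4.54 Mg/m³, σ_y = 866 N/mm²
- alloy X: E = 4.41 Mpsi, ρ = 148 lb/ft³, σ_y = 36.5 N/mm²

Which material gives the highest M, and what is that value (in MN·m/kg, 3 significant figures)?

alloy J, M = 167 MN·m/kg

Screen on constraints: σ_y ≥ 68.0 MPa. Survivors: alloy A, alloy J, alloy S.
Normalizing units and computing the index:
  alloy A: E = 3.765 GPa, ρ = 1300 kg/m³
  alloy J: E = 308.7 GPa, ρ = 1850 kg/m³
  alloy S: E = 118.7 GPa, ρ = 4540 kg/m³
  alloy J: M = 167 MN·m/kg
  alloy S: M = 26.1 MN·m/kg
  alloy A: M = 2.90 MN·m/kg
The maximum is for alloy J.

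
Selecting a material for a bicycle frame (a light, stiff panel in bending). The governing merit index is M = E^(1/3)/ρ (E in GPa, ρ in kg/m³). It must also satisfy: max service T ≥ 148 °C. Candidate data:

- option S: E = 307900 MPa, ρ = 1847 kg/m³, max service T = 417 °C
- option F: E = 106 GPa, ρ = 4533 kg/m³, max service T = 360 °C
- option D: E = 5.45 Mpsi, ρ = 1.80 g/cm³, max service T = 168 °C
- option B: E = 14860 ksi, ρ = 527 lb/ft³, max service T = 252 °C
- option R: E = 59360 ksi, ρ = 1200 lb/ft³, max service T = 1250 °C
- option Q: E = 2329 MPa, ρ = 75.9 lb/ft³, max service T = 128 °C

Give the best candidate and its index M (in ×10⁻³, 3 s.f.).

option S, M = 3.66×10⁻³

Screen on constraints: max service T ≥ 148 °C. Survivors: option S, option F, option D, option B, option R.
Convert each candidate to consistent units, then evaluate M:
  option S: E = 307.9 GPa, ρ = 1847 kg/m³
  option F: E = 106.0 GPa, ρ = 4533 kg/m³
  option D: E = 37.58 GPa, ρ = 1800 kg/m³
  option B: E = 102.5 GPa, ρ = 8442 kg/m³
  option R: E = 409.3 GPa, ρ = 19220 kg/m³
  option S: M = 3.66×10⁻³
  option D: M = 1.86×10⁻³
  option F: M = 1.04×10⁻³
  option B: M = 0.554×10⁻³
  option R: M = 0.386×10⁻³
Option S ranks first.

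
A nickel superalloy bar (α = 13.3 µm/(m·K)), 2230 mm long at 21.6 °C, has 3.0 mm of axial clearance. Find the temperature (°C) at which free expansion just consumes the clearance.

123 °C

α·L₀·ΔT = 3.0 mm ⇒ ΔT = 3.0 / (13.3×10⁻⁶ × 2230.0) = 101.1 K.
T = 21.6 + 101.1 = 122.7 °C.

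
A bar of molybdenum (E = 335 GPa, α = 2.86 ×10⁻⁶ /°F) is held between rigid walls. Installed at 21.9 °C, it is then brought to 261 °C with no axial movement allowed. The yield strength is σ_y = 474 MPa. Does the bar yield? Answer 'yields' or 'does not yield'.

α = 2.86×10⁻⁶/°F × 9/5 = 5.15×10⁻⁶/K.
ΔT = 239.1 K. Constrained thermal stress σ = E·α·ΔT = 335.0×10³ MPa × 5.15×10⁻⁶ × 239.1 = 412 MPa (compressive).
Compare to σ_y = 474 MPa: σ < σ_y, so it does not yield.

does not yield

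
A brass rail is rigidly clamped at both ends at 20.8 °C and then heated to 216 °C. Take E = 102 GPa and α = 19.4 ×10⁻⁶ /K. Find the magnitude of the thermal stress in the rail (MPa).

ΔT = 195.2 K. Constrained thermal stress σ = E·α·ΔT = 102.0×10³ MPa × 19.4×10⁻⁶ × 195.2 = 386 MPa (compressive).

386 MPa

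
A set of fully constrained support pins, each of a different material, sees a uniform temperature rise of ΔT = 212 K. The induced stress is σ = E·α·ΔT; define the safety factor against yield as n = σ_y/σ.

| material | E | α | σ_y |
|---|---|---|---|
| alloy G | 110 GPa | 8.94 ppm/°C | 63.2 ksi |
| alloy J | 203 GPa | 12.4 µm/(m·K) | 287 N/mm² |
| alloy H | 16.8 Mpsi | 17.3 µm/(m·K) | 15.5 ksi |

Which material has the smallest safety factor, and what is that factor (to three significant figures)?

alloy H, n = 0.252

With everything in SI (GPa, ×10⁻⁶/K, MPa):
  alloy G: E = 110.0, α = 8.94, σ_y = 435.7 → σ = 208 MPa, n = 2.09
  alloy J: E = 203.0, α = 12.4, σ_y = 287.0 → σ = 534 MPa, n = 0.538
  alloy H: E = 115.8, α = 17.3, σ_y = 106.9 → σ = 425 MPa, n = 0.252
Smallest n: alloy H with n = 0.252.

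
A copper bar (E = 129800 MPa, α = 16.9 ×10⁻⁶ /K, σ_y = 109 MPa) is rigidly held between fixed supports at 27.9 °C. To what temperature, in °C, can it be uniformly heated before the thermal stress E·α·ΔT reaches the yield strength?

E = 129800 MPa = 129.8 GPa.
E·α·ΔT = 109.0 MPa ⇒ ΔT = 109.0 / (129.8×10³ × 16.9×10⁻⁶) = 49.69 K.
T = 27.9 + 49.69 = 77.59 °C.

77.6 °C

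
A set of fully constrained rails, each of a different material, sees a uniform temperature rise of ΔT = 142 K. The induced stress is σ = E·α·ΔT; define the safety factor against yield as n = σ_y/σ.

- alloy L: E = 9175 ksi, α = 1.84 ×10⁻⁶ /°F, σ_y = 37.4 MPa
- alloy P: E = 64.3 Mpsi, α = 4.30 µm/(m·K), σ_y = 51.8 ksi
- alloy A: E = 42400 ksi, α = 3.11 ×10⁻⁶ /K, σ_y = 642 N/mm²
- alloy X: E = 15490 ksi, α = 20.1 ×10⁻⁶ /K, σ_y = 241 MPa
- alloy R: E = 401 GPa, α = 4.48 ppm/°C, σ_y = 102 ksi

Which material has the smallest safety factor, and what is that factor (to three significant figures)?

Converting E to GPa, α to ×10⁻⁶/K, σ_y to MPa, then σ and n for each:
  alloy L: E = 63.26, α = 3.31, σ_y = 37.40 → σ = 29.8 MPa, n = 1.26
  alloy P: E = 443.3, α = 4.30, σ_y = 357.1 → σ = 271 MPa, n = 1.32
  alloy A: E = 292.3, α = 3.11, σ_y = 642.0 → σ = 129 MPa, n = 4.97
  alloy X: E = 106.8, α = 20.1, σ_y = 241.0 → σ = 305 MPa, n = 0.791
  alloy R: E = 401.0, α = 4.48, σ_y = 703.3 → σ = 255 MPa, n = 2.76
Alloy X has the lowest safety factor, n = 0.791.

alloy X, n = 0.791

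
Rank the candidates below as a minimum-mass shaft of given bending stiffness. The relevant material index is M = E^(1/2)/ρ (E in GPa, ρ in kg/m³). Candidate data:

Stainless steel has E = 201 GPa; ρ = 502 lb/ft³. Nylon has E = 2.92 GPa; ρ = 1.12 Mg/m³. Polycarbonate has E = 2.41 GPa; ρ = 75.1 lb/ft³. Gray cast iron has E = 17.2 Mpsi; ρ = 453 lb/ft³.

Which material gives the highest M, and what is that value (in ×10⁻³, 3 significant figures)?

Normalizing units and computing the index:
  stainless steel: E = 201.0 GPa, ρ = 8041 kg/m³
  nylon: E = 2.920 GPa, ρ = 1120 kg/m³
  polycarbonate: E = 2.410 GPa, ρ = 1203 kg/m³
  gray cast iron: E = 118.6 GPa, ρ = 7256 kg/m³
  stainless steel: M = 1.76×10⁻³
  nylon: M = 1.53×10⁻³
  gray cast iron: M = 1.50×10⁻³
  polycarbonate: M = 1.29×10⁻³
The maximum is for stainless steel.

stainless steel, M = 1.76×10⁻³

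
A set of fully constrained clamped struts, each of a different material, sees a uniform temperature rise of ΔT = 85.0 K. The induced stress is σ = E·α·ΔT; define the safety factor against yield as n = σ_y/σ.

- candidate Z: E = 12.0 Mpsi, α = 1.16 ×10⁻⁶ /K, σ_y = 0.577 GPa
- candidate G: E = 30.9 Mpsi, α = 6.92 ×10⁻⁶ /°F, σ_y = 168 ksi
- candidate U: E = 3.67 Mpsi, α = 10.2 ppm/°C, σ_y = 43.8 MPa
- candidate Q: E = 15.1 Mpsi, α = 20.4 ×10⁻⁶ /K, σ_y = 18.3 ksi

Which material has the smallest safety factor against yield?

In consistent units (E in GPa, α in ×10⁻⁶/K, σ_y in MPa):
  candidate Z: E = 82.74, α = 1.16, σ_y = 577.0 → σ = 8.16 MPa, n = 70.7
  candidate G: E = 213.0, α = 12.5, σ_y = 1158 → σ = 226 MPa, n = 5.14
  candidate U: E = 25.30, α = 10.2, σ_y = 43.80 → σ = 21.9 MPa, n = 2.00
  candidate Q: E = 104.1, α = 20.4, σ_y = 126.2 → σ = 181 MPa, n = 0.699
The minimum is candidate Q at n = 0.699.

candidate Q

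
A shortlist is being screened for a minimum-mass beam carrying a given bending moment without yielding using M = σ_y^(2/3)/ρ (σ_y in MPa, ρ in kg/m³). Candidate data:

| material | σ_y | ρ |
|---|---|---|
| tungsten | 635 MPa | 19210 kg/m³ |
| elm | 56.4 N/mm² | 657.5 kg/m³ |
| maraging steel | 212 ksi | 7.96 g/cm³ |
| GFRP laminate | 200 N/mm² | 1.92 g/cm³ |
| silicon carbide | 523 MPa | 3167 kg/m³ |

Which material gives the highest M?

In SI units:
  tungsten: σ_y = 635.0 MPa, ρ = 19210 kg/m³
  elm: σ_y = 56.40 MPa, ρ = 657.5 kg/m³
  maraging steel: σ_y = 1462 MPa, ρ = 7960 kg/m³
  GFRP laminate: σ_y = 200.0 MPa, ρ = 1920 kg/m³
  silicon carbide: σ_y = 523.0 MPa, ρ = 3167 kg/m³
  elm: M = 22.4×10⁻³
  silicon carbide: M = 20.5×10⁻³
  GFRP laminate: M = 17.8×10⁻³
  maraging steel: M = 16.2×10⁻³
  tungsten: M = 3.85×10⁻³
Elm ranks first.

elm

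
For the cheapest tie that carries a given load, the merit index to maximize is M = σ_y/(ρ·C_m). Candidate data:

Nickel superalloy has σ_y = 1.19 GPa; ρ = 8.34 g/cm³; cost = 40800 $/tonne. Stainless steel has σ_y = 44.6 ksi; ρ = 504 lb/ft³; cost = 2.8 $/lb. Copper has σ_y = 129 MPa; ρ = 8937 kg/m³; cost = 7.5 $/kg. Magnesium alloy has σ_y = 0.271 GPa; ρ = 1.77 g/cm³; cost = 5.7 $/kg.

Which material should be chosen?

Putting every candidate on a common basis:
  nickel superalloy: σ_y = 1190 MPa, ρ = 8340 kg/m³, cost = 40.80 $/kg
  stainless steel: σ_y = 307.5 MPa, ρ = 8073 kg/m³, cost = 6.173 $/kg
  copper: σ_y = 129.0 MPa, ρ = 8937 kg/m³, cost = 7.500 $/kg
  magnesium alloy: σ_y = 271.0 MPa, ρ = 1770 kg/m³, cost = 5.700 $/kg
  magnesium alloy: M = 26.9 kN·m per $
  stainless steel: M = 6.17 kN·m per $
  nickel superalloy: M = 3.50 kN·m per $
  copper: M = 1.92 kN·m per $
The maximum is for magnesium alloy.

magnesium alloy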